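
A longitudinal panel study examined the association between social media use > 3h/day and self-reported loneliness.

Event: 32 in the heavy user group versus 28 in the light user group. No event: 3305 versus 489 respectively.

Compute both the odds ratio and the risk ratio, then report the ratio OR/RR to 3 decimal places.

From the description: a = 32, b = 3305, c = 28, d = 489.
OR = (32·489)/(3305·28) = 15648/92540 = 0.16909
Risk in exposed = 32/3337 = 0.00959; risk in unexposed = 28/517 = 0.05416; RR = 0.17706
OR/RR = 0.16909 / 0.17706 = 0.95500
The outcome is rare in both groups, so OR ≈ RR (ratio near 1).

0.955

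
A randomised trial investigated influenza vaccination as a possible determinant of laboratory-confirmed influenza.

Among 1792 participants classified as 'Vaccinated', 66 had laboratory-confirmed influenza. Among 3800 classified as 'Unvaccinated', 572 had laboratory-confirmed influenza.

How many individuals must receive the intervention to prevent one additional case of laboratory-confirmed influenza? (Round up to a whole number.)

9

Risk in treated group = 66/1792 = 0.03683; risk in control = 572/3800 = 0.15053.
Absolute risk reduction = 0.15053 − 0.03683 = 0.11370
NNT = 1 / ARR = 1 / 0.11370 = 8.795 → round up → 9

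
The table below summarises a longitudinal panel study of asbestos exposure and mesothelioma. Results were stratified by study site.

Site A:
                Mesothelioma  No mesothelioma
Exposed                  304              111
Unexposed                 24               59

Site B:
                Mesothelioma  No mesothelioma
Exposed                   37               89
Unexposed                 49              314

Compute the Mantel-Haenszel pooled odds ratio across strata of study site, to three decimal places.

OR_MH = Σ(aᵢdᵢ/nᵢ) / Σ(bᵢcᵢ/nᵢ), where nᵢ is the stratum total.
Stratum 1 (Site A): n = 498; a·d/n = 304·59/498 = 36.0161; b·c/n = 111·24/498 = 5.3494
Stratum 2 (Site B): n = 489; a·d/n = 37·314/489 = 23.7587; b·c/n = 89·49/489 = 8.9182
OR_MH = (36.0161 + 23.7587) / (5.3494 + 8.9182) = 59.7748 / 14.2676 = 4.18955

4.190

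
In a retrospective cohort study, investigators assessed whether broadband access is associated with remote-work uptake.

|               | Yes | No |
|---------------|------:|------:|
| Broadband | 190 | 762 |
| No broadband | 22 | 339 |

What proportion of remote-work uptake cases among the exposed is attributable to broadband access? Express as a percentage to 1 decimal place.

69.5

Cells: a = 190, b = 762, c = 22, d = 339.
Risk in exposed = 190/952 = 0.19958; risk in unexposed = 22/361 = 0.06094.
RR = 0.19958/0.06094 = 3.27492
AR% = (RR − 1)/RR × 100 = (3.27492 − 1)/3.27492 × 100 = 69.4649%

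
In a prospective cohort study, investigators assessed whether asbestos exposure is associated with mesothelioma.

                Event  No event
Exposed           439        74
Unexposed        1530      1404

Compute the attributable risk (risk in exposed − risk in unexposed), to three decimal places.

Cells: a = 439, b = 74, c = 1530, d = 1404.
Risk in exposed = 439/513 = 0.855750; risk in unexposed = 1530/2934 = 0.521472.
Risk difference = 0.855750 − 0.521472 = 0.334278

0.334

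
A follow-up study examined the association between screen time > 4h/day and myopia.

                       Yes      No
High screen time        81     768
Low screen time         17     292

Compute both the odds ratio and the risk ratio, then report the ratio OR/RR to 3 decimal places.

Cells: a = 81, b = 768, c = 17, d = 292.
OR = (81·292)/(768·17) = 23652/13056 = 1.81158
Risk in exposed = 81/849 = 0.09541; risk in unexposed = 17/309 = 0.05502; RR = 1.73415
OR/RR = 1.81158 / 1.73415 = 1.04465
The outcome is rare in both groups, so OR ≈ RR (ratio near 1).

1.045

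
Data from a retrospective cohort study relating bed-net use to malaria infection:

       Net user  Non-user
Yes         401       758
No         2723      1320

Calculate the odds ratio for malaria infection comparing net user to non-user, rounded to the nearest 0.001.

Reading the table with exposure as columns: a = 401 (Net user, case), b = 2723 (Net user, non-case), c = 758 (Non-user, case), d = 1320.
OR = (a·d)/(b·c) = (401 × 1320) / (2723 × 758) = 529320 / 2064034 = 0.25645
Exposure is associated with lower odds of malaria infection (OR = 0.26 < 1).

0.256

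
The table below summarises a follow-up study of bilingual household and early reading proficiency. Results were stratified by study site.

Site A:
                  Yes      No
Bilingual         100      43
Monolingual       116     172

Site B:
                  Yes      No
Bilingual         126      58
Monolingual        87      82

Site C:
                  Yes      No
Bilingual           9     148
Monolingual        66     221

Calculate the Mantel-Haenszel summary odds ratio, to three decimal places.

OR_MH = Σ(aᵢdᵢ/nᵢ) / Σ(bᵢcᵢ/nᵢ), where nᵢ is the stratum total.
Stratum 1 (Site A): n = 431; a·d/n = 100·172/431 = 39.9072; b·c/n = 43·116/431 = 11.5731
Stratum 2 (Site B): n = 353; a·d/n = 126·82/353 = 29.2691; b·c/n = 58·87/353 = 14.2946
Stratum 3 (Site C): n = 444; a·d/n = 9·221/444 = 4.4797; b·c/n = 148·66/444 = 22.0000
OR_MH = (39.9072 + 29.2691 + 4.4797) / (11.5731 + 14.2946 + 22.0000) = 73.6560 / 47.8677 = 1.53874

1.539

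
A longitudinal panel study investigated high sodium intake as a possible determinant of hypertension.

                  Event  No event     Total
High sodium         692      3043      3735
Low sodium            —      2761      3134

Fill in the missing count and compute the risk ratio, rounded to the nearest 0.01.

The missing cell is in the unexposed row: 3134 − 2761 = 373.
So a = 692, b = 3043, c = 373, d = 2761.
RR = [a/(a+b)] / [c/(c+d)] = (692/3735) / (373/3134) = 0.18527/0.11902 = 1.55670

1.56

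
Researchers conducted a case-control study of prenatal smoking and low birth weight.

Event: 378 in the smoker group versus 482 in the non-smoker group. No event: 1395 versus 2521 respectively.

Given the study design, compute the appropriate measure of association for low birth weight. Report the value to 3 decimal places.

1.417

From the description: a = 378, b = 1395, c = 482, d = 2521.
This is a case-control study: participants were sampled on outcome status, so risks in the source population cannot be estimated directly — relative risk is not valid here. The odds ratio is the appropriate measure.
OR = (a·d)/(b·c) = (378 × 2521) / (1395 × 482) = 952938 / 672390 = 1.41724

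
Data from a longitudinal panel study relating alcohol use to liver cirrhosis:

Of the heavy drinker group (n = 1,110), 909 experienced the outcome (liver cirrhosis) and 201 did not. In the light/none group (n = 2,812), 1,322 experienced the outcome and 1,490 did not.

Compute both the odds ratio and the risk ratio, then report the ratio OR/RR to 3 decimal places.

From the description: a = 909, b = 201, c = 1322, d = 1490.
OR = (909·1490)/(201·1322) = 1354410/265722 = 5.09709
Risk in exposed = 909/1110 = 0.81892; risk in unexposed = 1322/2812 = 0.47013; RR = 1.74191
OR/RR = 5.09709 / 1.74191 = 2.92616
The outcome is not rare, so the OR lies further from 1 than the RR.

2.926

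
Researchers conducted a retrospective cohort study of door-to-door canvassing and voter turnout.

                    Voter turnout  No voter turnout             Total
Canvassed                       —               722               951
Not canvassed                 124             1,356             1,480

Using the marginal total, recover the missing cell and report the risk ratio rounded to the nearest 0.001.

The missing cell is in the exposed row: 951 − 722 = 229.
So a = 229, b = 722, c = 124, d = 1356.
RR = [a/(a+b)] / [c/(c+d)] = (229/951) / (124/1480) = 0.24080/0.08378 = 2.87405

2.874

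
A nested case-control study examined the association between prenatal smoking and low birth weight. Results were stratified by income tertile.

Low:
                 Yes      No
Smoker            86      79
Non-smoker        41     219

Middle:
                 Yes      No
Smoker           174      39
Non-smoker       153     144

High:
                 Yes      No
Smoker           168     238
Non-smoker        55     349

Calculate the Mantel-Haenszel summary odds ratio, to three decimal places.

4.674

OR_MH = Σ(aᵢdᵢ/nᵢ) / Σ(bᵢcᵢ/nᵢ), where nᵢ is the stratum total.
Stratum 1 (Low): n = 425; a·d/n = 86·219/425 = 44.3153; b·c/n = 79·41/425 = 7.6212
Stratum 2 (Middle): n = 510; a·d/n = 174·144/510 = 49.1294; b·c/n = 39·153/510 = 11.7000
Stratum 3 (High): n = 810; a·d/n = 168·349/810 = 72.3852; b·c/n = 238·55/810 = 16.1605
OR_MH = (44.3153 + 49.1294 + 72.3852) / (7.6212 + 11.7000 + 16.1605) = 165.8299 / 35.4817 = 4.67368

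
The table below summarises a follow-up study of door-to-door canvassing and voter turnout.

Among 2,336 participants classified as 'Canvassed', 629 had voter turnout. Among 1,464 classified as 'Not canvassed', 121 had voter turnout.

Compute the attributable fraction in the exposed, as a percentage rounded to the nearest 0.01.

From the description: a = 629, b = 1707, c = 121, d = 1343.
Risk in exposed = 629/2336 = 0.26926; risk in unexposed = 121/1464 = 0.08265.
RR = 0.26926/0.08265 = 3.25787
AR% = (RR − 1)/RR × 100 = (3.25787 − 1)/3.25787 × 100 = 69.3051%

69.31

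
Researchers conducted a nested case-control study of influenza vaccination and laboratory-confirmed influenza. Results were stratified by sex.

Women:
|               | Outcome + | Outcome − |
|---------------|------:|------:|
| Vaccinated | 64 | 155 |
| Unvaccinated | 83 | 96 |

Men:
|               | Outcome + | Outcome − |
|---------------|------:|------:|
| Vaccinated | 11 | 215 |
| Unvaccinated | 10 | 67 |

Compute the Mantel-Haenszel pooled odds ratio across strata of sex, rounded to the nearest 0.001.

0.453

OR_MH = Σ(aᵢdᵢ/nᵢ) / Σ(bᵢcᵢ/nᵢ), where nᵢ is the stratum total.
Stratum 1 (Women): n = 398; a·d/n = 64·96/398 = 15.4372; b·c/n = 155·83/398 = 32.3241
Stratum 2 (Men): n = 303; a·d/n = 11·67/303 = 2.4323; b·c/n = 215·10/303 = 7.0957
OR_MH = (15.4372 + 2.4323) / (32.3241 + 7.0957) = 17.8695 / 39.4198 = 0.45331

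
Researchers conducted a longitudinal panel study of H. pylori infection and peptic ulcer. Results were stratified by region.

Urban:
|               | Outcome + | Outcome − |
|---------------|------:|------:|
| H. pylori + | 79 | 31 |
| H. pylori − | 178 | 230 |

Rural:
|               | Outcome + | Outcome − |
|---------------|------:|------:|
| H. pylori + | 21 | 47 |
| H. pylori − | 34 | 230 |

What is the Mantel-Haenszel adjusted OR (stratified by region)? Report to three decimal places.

3.209

OR_MH = Σ(aᵢdᵢ/nᵢ) / Σ(bᵢcᵢ/nᵢ), where nᵢ is the stratum total.
Stratum 1 (Urban): n = 518; a·d/n = 79·230/518 = 35.0772; b·c/n = 31·178/518 = 10.6525
Stratum 2 (Rural): n = 332; a·d/n = 21·230/332 = 14.5482; b·c/n = 47·34/332 = 4.8133
OR_MH = (35.0772 + 14.5482) / (10.6525 + 4.8133) = 49.6254 / 15.4658 = 3.20873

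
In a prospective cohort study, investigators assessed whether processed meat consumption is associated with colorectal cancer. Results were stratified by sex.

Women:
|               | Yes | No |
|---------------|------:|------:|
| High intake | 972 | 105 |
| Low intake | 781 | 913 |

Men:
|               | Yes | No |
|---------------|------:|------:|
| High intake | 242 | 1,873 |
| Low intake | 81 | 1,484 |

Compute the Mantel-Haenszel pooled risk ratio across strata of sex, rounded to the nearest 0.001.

RR_MH = Σ(aᵢ·n₀ᵢ/nᵢ) / Σ(cᵢ·n₁ᵢ/nᵢ), with n₁ᵢ = aᵢ+bᵢ (exposed), n₀ᵢ = cᵢ+dᵢ (unexposed), nᵢ = n₁ᵢ+n₀ᵢ.
Stratum 1 (Women): n₁ = 1077, n₀ = 1694, n = 2771; a·n₀/n = 972·1694/2771 = 594.2144; c·n₁/n = 781·1077/2771 = 303.5500
Stratum 2 (Men): n₁ = 2115, n₀ = 1565, n = 3680; a·n₀/n = 242·1565/3680 = 102.9158; c·n₁/n = 81·2115/3680 = 46.5530
RR_MH = (594.2144 + 102.9158) / (303.5500 + 46.5530) = 697.1301 / 350.1030 = 1.99121

1.991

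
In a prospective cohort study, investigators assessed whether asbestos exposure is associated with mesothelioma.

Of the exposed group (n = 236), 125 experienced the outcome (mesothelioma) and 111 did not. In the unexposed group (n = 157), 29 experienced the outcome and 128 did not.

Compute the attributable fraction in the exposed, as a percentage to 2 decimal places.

65.13

From the description: a = 125, b = 111, c = 29, d = 128.
Risk in exposed = 125/236 = 0.52966; risk in unexposed = 29/157 = 0.18471.
RR = 0.52966/0.18471 = 2.86748
AR% = (RR − 1)/RR × 100 = (2.86748 − 1)/2.86748 × 100 = 65.1261%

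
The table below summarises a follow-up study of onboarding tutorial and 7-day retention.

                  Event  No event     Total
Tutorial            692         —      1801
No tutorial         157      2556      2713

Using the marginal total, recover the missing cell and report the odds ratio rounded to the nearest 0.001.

The missing cell is in the exposed row: 1801 − 692 = 1109.
So a = 692, b = 1109, c = 157, d = 2556.
OR = (a·d)/(b·c) = (692 × 2556) / (1109 × 157) = 1768752 / 174113 = 10.15864

10.159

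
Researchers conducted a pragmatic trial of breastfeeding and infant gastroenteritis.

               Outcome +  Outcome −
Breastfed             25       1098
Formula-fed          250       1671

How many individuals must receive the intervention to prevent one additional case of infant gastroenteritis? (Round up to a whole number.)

10

Risk in treated group = 25/1123 = 0.02226; risk in control = 250/1921 = 0.13014.
Absolute risk reduction = 0.13014 − 0.02226 = 0.10788
NNT = 1 / ARR = 1 / 0.10788 = 9.270 → round up → 10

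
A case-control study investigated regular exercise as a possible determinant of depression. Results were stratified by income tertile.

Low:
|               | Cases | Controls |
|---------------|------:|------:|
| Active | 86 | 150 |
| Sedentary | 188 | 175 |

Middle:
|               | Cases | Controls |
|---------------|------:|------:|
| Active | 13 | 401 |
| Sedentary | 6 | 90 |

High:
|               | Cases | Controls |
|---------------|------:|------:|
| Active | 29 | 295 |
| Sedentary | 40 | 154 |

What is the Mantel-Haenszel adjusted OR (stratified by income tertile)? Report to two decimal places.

OR_MH = Σ(aᵢdᵢ/nᵢ) / Σ(bᵢcᵢ/nᵢ), where nᵢ is the stratum total.
Stratum 1 (Low): n = 599; a·d/n = 86·175/599 = 25.1252; b·c/n = 150·188/599 = 47.0785
Stratum 2 (Middle): n = 510; a·d/n = 13·90/510 = 2.2941; b·c/n = 401·6/510 = 4.7176
Stratum 3 (High): n = 518; a·d/n = 29·154/518 = 8.6216; b·c/n = 295·40/518 = 22.7799
OR_MH = (25.1252 + 2.2941 + 8.6216) / (47.0785 + 4.7176 + 22.7799) = 36.0409 / 74.5760 = 0.48328

0.48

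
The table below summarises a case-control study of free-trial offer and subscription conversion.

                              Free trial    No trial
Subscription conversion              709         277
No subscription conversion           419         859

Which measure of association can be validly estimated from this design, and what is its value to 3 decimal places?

Reading the table with exposure as columns: a = 709 (Free trial, case), b = 419 (Free trial, non-case), c = 277 (No trial, case), d = 859.
This is a case-control study: participants were sampled on outcome status, so risks in the source population cannot be estimated directly — relative risk is not valid here. The odds ratio is the appropriate measure.
OR = (a·d)/(b·c) = (709 × 859) / (419 × 277) = 609031 / 116063 = 5.24742

5.247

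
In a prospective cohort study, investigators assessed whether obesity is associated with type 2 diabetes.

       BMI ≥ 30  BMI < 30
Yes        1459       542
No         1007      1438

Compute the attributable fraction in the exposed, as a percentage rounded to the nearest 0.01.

Reading the table with exposure as columns: a = 1459 (BMI ≥ 30, case), b = 1007 (BMI ≥ 30, non-case), c = 542 (BMI < 30, case), d = 1438.
Risk in exposed = 1459/2466 = 0.59165; risk in unexposed = 542/1980 = 0.27374.
RR = 0.59165/0.27374 = 2.16137
AR% = (RR − 1)/RR × 100 = (2.16137 − 1)/2.16137 × 100 = 53.7329%

53.73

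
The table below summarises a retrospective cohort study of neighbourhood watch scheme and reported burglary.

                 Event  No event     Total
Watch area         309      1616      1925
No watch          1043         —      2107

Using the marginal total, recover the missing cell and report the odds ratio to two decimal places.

The missing cell is in the unexposed row: 2107 − 1043 = 1064.
So a = 309, b = 1616, c = 1043, d = 1064.
OR = (a·d)/(b·c) = (309 × 1064) / (1616 × 1043) = 328776 / 1685488 = 0.19506

0.20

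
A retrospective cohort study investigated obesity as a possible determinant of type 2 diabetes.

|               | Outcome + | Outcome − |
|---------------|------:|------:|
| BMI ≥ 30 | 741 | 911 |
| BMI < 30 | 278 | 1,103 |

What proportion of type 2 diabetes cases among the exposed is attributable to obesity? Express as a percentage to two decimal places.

55.12

Cells: a = 741, b = 911, c = 278, d = 1103.
Risk in exposed = 741/1652 = 0.44855; risk in unexposed = 278/1381 = 0.20130.
RR = 0.44855/0.20130 = 2.22821
AR% = (RR − 1)/RR × 100 = (2.22821 − 1)/2.22821 × 100 = 55.1210%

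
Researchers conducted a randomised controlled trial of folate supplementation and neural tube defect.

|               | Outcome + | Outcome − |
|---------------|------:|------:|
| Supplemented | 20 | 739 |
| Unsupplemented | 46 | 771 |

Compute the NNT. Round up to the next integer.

34

Risk in treated group = 20/759 = 0.02635; risk in control = 46/817 = 0.05630.
Absolute risk reduction = 0.05630 − 0.02635 = 0.02995
NNT = 1 / ARR = 1 / 0.02995 = 33.386 → round up → 34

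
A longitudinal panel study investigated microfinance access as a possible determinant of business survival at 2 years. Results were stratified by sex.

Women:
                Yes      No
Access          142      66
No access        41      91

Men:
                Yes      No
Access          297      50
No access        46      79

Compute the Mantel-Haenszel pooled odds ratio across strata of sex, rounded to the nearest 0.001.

6.836

OR_MH = Σ(aᵢdᵢ/nᵢ) / Σ(bᵢcᵢ/nᵢ), where nᵢ is the stratum total.
Stratum 1 (Women): n = 340; a·d/n = 142·91/340 = 38.0059; b·c/n = 66·41/340 = 7.9588
Stratum 2 (Men): n = 472; a·d/n = 297·79/472 = 49.7097; b·c/n = 50·46/472 = 4.8729
OR_MH = (38.0059 + 49.7097) / (7.9588 + 4.8729) = 87.7156 / 12.8317 = 6.83585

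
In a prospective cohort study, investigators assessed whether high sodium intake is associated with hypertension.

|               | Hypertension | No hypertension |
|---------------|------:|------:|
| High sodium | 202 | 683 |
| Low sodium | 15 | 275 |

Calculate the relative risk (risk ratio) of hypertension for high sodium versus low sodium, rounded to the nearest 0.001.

4.413

Cells: a = 202, b = 683, c = 15, d = 275.
Risk in exposed = 202/885 = 0.22825; risk in unexposed = 15/290 = 0.05172.
RR = 0.22825 / 0.05172 = 4.41281
The risk among the exposed is 4.41 times that among the unexposed.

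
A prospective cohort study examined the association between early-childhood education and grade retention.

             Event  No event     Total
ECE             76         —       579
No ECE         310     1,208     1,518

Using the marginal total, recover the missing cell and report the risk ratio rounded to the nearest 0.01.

0.64

The missing cell is in the exposed row: 579 − 76 = 503.
So a = 76, b = 503, c = 310, d = 1208.
RR = [a/(a+b)] / [c/(c+d)] = (76/579) / (310/1518) = 0.13126/0.20422 = 0.64275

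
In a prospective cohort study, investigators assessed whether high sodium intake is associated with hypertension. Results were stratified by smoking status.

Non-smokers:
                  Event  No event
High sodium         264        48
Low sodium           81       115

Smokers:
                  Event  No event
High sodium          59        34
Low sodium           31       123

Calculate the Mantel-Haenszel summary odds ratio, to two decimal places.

OR_MH = Σ(aᵢdᵢ/nᵢ) / Σ(bᵢcᵢ/nᵢ), where nᵢ is the stratum total.
Stratum 1 (Non-smokers): n = 508; a·d/n = 264·115/508 = 59.7638; b·c/n = 48·81/508 = 7.6535
Stratum 2 (Smokers): n = 247; a·d/n = 59·123/247 = 29.3806; b·c/n = 34·31/247 = 4.2672
OR_MH = (59.7638 + 29.3806) / (7.6535 + 4.2672) = 89.1443 / 11.9207 = 7.47808

7.48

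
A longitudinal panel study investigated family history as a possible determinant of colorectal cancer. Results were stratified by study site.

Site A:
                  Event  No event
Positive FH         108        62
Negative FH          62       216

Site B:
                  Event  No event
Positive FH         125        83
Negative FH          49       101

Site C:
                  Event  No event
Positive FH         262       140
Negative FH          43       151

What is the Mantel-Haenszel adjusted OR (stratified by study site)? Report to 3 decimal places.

OR_MH = Σ(aᵢdᵢ/nᵢ) / Σ(bᵢcᵢ/nᵢ), where nᵢ is the stratum total.
Stratum 1 (Site A): n = 448; a·d/n = 108·216/448 = 52.0714; b·c/n = 62·62/448 = 8.5804
Stratum 2 (Site B): n = 358; a·d/n = 125·101/358 = 35.2654; b·c/n = 83·49/358 = 11.3603
Stratum 3 (Site C): n = 596; a·d/n = 262·151/596 = 66.3792; b·c/n = 140·43/596 = 10.1007
OR_MH = (52.0714 + 35.2654 + 66.3792) / (8.5804 + 11.3603 + 10.1007) = 153.7160 / 30.0414 = 5.11681

5.117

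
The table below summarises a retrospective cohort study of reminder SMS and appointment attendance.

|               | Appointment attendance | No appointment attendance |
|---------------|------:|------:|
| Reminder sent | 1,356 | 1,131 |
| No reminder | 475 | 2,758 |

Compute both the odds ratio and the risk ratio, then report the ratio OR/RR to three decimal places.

1.876

Cells: a = 1356, b = 1131, c = 475, d = 2758.
OR = (1356·2758)/(1131·475) = 3739848/537225 = 6.96142
Risk in exposed = 1356/2487 = 0.54524; risk in unexposed = 475/3233 = 0.14692; RR = 3.71104
OR/RR = 6.96142 / 3.71104 = 1.87587
The outcome is not rare, so the OR lies further from 1 than the RR.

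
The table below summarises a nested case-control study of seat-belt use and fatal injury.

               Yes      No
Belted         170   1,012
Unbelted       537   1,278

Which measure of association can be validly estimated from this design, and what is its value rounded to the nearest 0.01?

Cells: a = 170, b = 1012, c = 537, d = 1278.
This is a nested case-control study: participants were sampled on outcome status, so risks in the source population cannot be estimated directly — relative risk is not valid here. The odds ratio is the appropriate measure.
OR = (a·d)/(b·c) = (170 × 1278) / (1012 × 537) = 217260 / 543444 = 0.39978

0.40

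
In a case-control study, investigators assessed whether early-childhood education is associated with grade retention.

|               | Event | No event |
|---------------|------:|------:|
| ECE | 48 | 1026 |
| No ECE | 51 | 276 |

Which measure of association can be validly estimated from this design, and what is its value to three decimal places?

Cells: a = 48, b = 1026, c = 51, d = 276.
This is a case-control study: participants were sampled on outcome status, so risks in the source population cannot be estimated directly — relative risk is not valid here. The odds ratio is the appropriate measure.
OR = (a·d)/(b·c) = (48 × 276) / (1026 × 51) = 13248 / 52326 = 0.25318

0.253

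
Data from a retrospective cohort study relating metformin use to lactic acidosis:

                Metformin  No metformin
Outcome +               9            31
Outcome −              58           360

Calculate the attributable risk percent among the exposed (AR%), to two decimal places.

40.98

Reading the table with exposure as columns: a = 9 (Metformin, case), b = 58 (Metformin, non-case), c = 31 (No metformin, case), d = 360.
Risk in exposed = 9/67 = 0.13433; risk in unexposed = 31/391 = 0.07928.
RR = 0.13433/0.07928 = 1.69427
AR% = (RR − 1)/RR × 100 = (1.69427 − 1)/1.69427 × 100 = 40.9776%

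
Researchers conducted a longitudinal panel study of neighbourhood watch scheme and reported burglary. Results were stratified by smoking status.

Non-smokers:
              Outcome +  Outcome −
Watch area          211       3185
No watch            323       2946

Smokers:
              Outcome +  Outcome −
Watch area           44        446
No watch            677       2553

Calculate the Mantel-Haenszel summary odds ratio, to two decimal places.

OR_MH = Σ(aᵢdᵢ/nᵢ) / Σ(bᵢcᵢ/nᵢ), where nᵢ is the stratum total.
Stratum 1 (Non-smokers): n = 6665; a·d/n = 211·2946/6665 = 93.2642; b·c/n = 3185·323/6665 = 154.3518
Stratum 2 (Smokers): n = 3720; a·d/n = 44·2553/3720 = 30.1968; b·c/n = 446·677/3720 = 81.1672
OR_MH = (93.2642 + 30.1968) / (154.3518 + 81.1672) = 123.4610 / 235.5190 = 0.52421

0.52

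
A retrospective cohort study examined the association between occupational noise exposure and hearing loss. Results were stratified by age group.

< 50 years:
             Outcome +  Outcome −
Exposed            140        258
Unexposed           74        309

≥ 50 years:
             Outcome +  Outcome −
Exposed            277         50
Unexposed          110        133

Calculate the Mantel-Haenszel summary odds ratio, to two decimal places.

OR_MH = Σ(aᵢdᵢ/nᵢ) / Σ(bᵢcᵢ/nᵢ), where nᵢ is the stratum total.
Stratum 1 (< 50 years): n = 781; a·d/n = 140·309/781 = 55.3905; b·c/n = 258·74/781 = 24.4456
Stratum 2 (≥ 50 years): n = 570; a·d/n = 277·133/570 = 64.6333; b·c/n = 50·110/570 = 9.6491
OR_MH = (55.3905 + 64.6333) / (24.4456 + 9.6491) = 120.0239 / 34.0947 = 3.52031

3.52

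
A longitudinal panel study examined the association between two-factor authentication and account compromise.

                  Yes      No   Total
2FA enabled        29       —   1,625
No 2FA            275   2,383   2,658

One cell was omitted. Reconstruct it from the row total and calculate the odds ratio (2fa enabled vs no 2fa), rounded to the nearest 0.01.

0.16

The missing cell is in the exposed row: 1625 − 29 = 1596.
So a = 29, b = 1596, c = 275, d = 2383.
OR = (a·d)/(b·c) = (29 × 2383) / (1596 × 275) = 69107 / 438900 = 0.15746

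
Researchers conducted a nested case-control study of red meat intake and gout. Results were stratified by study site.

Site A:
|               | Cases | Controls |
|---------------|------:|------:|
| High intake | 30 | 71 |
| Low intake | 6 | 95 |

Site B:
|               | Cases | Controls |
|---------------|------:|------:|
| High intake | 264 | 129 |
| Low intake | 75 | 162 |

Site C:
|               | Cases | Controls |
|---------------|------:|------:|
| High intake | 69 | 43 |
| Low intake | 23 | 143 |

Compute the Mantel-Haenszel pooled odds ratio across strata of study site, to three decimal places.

5.588

OR_MH = Σ(aᵢdᵢ/nᵢ) / Σ(bᵢcᵢ/nᵢ), where nᵢ is the stratum total.
Stratum 1 (Site A): n = 202; a·d/n = 30·95/202 = 14.1089; b·c/n = 71·6/202 = 2.1089
Stratum 2 (Site B): n = 630; a·d/n = 264·162/630 = 67.8857; b·c/n = 129·75/630 = 15.3571
Stratum 3 (Site C): n = 278; a·d/n = 69·143/278 = 35.4928; b·c/n = 43·23/278 = 3.5576
OR_MH = (14.1089 + 67.8857 + 35.4928) / (2.1089 + 15.3571 + 3.5576) = 117.4874 / 21.0236 = 5.58836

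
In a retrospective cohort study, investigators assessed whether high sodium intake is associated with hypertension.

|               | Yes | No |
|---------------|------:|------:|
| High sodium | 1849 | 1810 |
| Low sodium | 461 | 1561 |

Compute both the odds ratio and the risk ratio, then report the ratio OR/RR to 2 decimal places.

Cells: a = 1849, b = 1810, c = 461, d = 1561.
OR = (1849·1561)/(1810·461) = 2886289/834410 = 3.45908
Risk in exposed = 1849/3659 = 0.50533; risk in unexposed = 461/2022 = 0.22799; RR = 2.21643
OR/RR = 3.45908 / 2.21643 = 1.56065
The outcome is not rare, so the OR lies further from 1 than the RR.

1.56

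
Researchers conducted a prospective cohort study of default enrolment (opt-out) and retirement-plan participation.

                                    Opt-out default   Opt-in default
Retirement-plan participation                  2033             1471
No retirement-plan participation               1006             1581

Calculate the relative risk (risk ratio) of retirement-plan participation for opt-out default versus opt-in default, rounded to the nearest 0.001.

1.388

Reading the table with exposure as columns: a = 2033 (Opt-out default, case), b = 1006 (Opt-out default, non-case), c = 1471 (Opt-in default, case), d = 1581.
Risk in exposed = 2033/3039 = 0.66897; risk in unexposed = 1471/3052 = 0.48198.
RR = 0.66897 / 0.48198 = 1.38797
The risk among the exposed is 1.39 times that among the unexposed.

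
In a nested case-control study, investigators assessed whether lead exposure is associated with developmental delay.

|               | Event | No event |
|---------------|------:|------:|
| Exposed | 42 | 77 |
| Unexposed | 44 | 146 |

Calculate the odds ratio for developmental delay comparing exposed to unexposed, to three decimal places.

Cells: a = 42, b = 77, c = 44, d = 146.
OR = (a·d)/(b·c) = (42 × 146) / (77 × 44) = 6132 / 3388 = 1.80992
The odds of developmental delay are about 1.81 times as high in the exposed group.

1.810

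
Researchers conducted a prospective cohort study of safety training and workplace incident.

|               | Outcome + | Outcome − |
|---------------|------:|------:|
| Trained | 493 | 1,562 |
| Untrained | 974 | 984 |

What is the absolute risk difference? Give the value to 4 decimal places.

Cells: a = 493, b = 1562, c = 974, d = 984.
Risk in exposed = 493/2055 = 0.239903; risk in unexposed = 974/1958 = 0.497446.
Risk difference = 0.239903 − 0.497446 = -0.257544

-0.2575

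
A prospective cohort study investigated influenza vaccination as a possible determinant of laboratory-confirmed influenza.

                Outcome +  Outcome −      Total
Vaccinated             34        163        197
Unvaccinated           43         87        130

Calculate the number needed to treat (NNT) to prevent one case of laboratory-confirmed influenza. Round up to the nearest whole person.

Risk in treated group = 34/197 = 0.17259; risk in control = 43/130 = 0.33077.
Absolute risk reduction = 0.33077 − 0.17259 = 0.15818
NNT = 1 / ARR = 1 / 0.15818 = 6.322 → round up → 7

7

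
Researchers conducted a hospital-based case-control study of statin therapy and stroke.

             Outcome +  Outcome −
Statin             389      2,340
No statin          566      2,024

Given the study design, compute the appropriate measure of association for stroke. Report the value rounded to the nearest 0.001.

Cells: a = 389, b = 2340, c = 566, d = 2024.
This is a hospital-based case-control study: participants were sampled on outcome status, so risks in the source population cannot be estimated directly — relative risk is not valid here. The odds ratio is the appropriate measure.
OR = (a·d)/(b·c) = (389 × 2024) / (2340 × 566) = 787336 / 1324440 = 0.59447

0.594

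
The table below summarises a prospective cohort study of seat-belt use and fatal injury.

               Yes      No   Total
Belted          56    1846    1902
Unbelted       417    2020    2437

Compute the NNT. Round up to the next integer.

8

Risk in treated group = 56/1902 = 0.02944; risk in control = 417/2437 = 0.17111.
Absolute risk reduction = 0.17111 − 0.02944 = 0.14167
NNT = 1 / ARR = 1 / 0.14167 = 7.059 → round up → 8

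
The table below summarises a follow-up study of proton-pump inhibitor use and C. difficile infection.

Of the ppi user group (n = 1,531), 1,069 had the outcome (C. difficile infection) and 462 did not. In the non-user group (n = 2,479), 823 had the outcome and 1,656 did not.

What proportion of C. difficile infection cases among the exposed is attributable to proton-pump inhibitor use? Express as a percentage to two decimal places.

From the description: a = 1069, b = 462, c = 823, d = 1656.
Risk in exposed = 1069/1531 = 0.69824; risk in unexposed = 823/2479 = 0.33199.
RR = 0.69824/0.33199 = 2.10319
AR% = (RR − 1)/RR × 100 = (2.10319 − 1)/2.10319 × 100 = 52.4533%

52.45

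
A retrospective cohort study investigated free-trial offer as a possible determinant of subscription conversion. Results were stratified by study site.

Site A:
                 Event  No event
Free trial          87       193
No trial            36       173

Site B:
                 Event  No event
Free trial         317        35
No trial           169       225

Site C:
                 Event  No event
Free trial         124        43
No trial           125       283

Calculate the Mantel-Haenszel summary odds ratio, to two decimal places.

OR_MH = Σ(aᵢdᵢ/nᵢ) / Σ(bᵢcᵢ/nᵢ), where nᵢ is the stratum total.
Stratum 1 (Site A): n = 489; a·d/n = 87·173/489 = 30.7791; b·c/n = 193·36/489 = 14.2086
Stratum 2 (Site B): n = 746; a·d/n = 317·225/746 = 95.6099; b·c/n = 35·169/746 = 7.9290
Stratum 3 (Site C): n = 575; a·d/n = 124·283/575 = 61.0296; b·c/n = 43·125/575 = 9.3478
OR_MH = (30.7791 + 95.6099 + 61.0296) / (14.2086 + 7.9290 + 9.3478) = 187.4186 / 31.4854 = 5.95256

5.95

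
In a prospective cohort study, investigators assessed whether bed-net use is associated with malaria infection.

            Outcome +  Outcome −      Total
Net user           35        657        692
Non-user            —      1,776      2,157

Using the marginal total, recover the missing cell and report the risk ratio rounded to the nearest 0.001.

0.286

The missing cell is in the unexposed row: 2157 − 1776 = 381.
So a = 35, b = 657, c = 381, d = 1776.
RR = [a/(a+b)] / [c/(c+d)] = (35/692) / (381/2157) = 0.05058/0.17663 = 0.28634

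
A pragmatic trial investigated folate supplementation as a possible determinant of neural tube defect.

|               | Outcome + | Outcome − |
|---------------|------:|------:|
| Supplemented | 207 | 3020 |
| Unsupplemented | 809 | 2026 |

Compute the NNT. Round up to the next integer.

Risk in treated group = 207/3227 = 0.06415; risk in control = 809/2835 = 0.28536.
Absolute risk reduction = 0.28536 − 0.06415 = 0.22122
NNT = 1 / ARR = 1 / 0.22122 = 4.520 → round up → 5

5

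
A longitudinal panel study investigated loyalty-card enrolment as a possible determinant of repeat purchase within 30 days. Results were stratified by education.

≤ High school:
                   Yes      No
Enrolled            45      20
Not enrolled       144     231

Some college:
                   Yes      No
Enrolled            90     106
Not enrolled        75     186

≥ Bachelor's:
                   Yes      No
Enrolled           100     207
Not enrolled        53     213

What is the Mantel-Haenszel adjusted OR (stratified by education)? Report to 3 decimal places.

2.261

OR_MH = Σ(aᵢdᵢ/nᵢ) / Σ(bᵢcᵢ/nᵢ), where nᵢ is the stratum total.
Stratum 1 (≤ High school): n = 440; a·d/n = 45·231/440 = 23.6250; b·c/n = 20·144/440 = 6.5455
Stratum 2 (Some college): n = 457; a·d/n = 90·186/457 = 36.6302; b·c/n = 106·75/457 = 17.3961
Stratum 3 (≥ Bachelor's): n = 573; a·d/n = 100·213/573 = 37.1728; b·c/n = 207·53/573 = 19.1466
OR_MH = (23.6250 + 36.6302 + 37.1728) / (6.5455 + 17.3961 + 19.1466) = 97.4280 / 43.0881 = 2.26113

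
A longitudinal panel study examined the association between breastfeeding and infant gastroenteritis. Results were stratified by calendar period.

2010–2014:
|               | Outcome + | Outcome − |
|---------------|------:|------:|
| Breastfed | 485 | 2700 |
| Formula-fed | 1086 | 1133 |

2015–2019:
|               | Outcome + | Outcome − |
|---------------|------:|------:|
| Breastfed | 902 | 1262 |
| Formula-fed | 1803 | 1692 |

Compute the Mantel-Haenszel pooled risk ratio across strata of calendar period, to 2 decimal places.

RR_MH = Σ(aᵢ·n₀ᵢ/nᵢ) / Σ(cᵢ·n₁ᵢ/nᵢ), with n₁ᵢ = aᵢ+bᵢ (exposed), n₀ᵢ = cᵢ+dᵢ (unexposed), nᵢ = n₁ᵢ+n₀ᵢ.
Stratum 1 (2010–2014): n₁ = 3185, n₀ = 2219, n = 5404; a·n₀/n = 485·2219/5404 = 199.1516; c·n₁/n = 1086·3185/5404 = 640.0648
Stratum 2 (2015–2019): n₁ = 2164, n₀ = 3495, n = 5659; a·n₀/n = 902·3495/5659 = 557.0755; c·n₁/n = 1803·2164/5659 = 689.4667
RR_MH = (199.1516 + 557.0755) / (640.0648 + 689.4667) = 756.2270 / 1329.5315 = 0.56879

0.57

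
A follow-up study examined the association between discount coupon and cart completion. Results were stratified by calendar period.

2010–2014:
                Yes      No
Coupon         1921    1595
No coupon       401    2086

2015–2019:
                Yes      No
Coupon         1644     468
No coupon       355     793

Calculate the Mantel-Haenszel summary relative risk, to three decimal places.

RR_MH = Σ(aᵢ·n₀ᵢ/nᵢ) / Σ(cᵢ·n₁ᵢ/nᵢ), with n₁ᵢ = aᵢ+bᵢ (exposed), n₀ᵢ = cᵢ+dᵢ (unexposed), nᵢ = n₁ᵢ+n₀ᵢ.
Stratum 1 (2010–2014): n₁ = 3516, n₀ = 2487, n = 6003; a·n₀/n = 1921·2487/6003 = 795.8566; c·n₁/n = 401·3516/6003 = 234.8686
Stratum 2 (2015–2019): n₁ = 2112, n₀ = 1148, n = 3260; a·n₀/n = 1644·1148/3260 = 578.9301; c·n₁/n = 355·2112/3260 = 229.9877
RR_MH = (795.8566 + 578.9301) / (234.8686 + 229.9877) = 1374.7866 / 464.8563 = 2.95744

2.957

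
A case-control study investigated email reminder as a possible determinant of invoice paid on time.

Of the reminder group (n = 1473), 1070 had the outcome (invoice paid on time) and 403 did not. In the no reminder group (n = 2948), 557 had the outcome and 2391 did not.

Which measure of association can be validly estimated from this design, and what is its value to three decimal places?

From the description: a = 1070, b = 403, c = 557, d = 2391.
This is a case-control study: participants were sampled on outcome status, so risks in the source population cannot be estimated directly — relative risk is not valid here. The odds ratio is the appropriate measure.
OR = (a·d)/(b·c) = (1070 × 2391) / (403 × 557) = 2558370 / 224471 = 11.39733

11.397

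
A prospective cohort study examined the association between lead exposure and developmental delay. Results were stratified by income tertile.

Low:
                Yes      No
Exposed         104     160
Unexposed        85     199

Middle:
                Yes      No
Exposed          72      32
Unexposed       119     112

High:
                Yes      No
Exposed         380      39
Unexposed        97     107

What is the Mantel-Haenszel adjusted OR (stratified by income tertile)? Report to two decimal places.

OR_MH = Σ(aᵢdᵢ/nᵢ) / Σ(bᵢcᵢ/nᵢ), where nᵢ is the stratum total.
Stratum 1 (Low): n = 548; a·d/n = 104·199/548 = 37.7664; b·c/n = 160·85/548 = 24.8175
Stratum 2 (Middle): n = 335; a·d/n = 72·112/335 = 24.0716; b·c/n = 32·119/335 = 11.3672
Stratum 3 (High): n = 623; a·d/n = 380·107/623 = 65.2648; b·c/n = 39·97/623 = 6.0722
OR_MH = (37.7664 + 24.0716 + 65.2648) / (24.8175 + 11.3672 + 6.0722) = 127.1029 / 42.2569 = 3.00786

3.01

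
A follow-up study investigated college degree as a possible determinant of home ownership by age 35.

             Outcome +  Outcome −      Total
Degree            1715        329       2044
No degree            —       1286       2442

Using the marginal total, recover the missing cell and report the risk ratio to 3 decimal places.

1.772

The missing cell is in the unexposed row: 2442 − 1286 = 1156.
So a = 1715, b = 329, c = 1156, d = 1286.
RR = [a/(a+b)] / [c/(c+d)] = (1715/2044) / (1156/2442) = 0.83904/0.47338 = 1.77244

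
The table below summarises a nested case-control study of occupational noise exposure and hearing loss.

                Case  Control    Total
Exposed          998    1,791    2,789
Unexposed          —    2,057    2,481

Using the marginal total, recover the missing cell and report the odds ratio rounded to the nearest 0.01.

2.70

The missing cell is in the unexposed row: 2481 − 2057 = 424.
So a = 998, b = 1791, c = 424, d = 2057.
OR = (a·d)/(b·c) = (998 × 2057) / (1791 × 424) = 2052886 / 759384 = 2.70336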